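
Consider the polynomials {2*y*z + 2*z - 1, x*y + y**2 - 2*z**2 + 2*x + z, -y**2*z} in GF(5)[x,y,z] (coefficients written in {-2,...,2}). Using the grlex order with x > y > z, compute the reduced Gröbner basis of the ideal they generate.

G = {z**2 - z - 1, x + 2*z - 1, y + 2*z - 1}

f_1 = 2*y*z + 2*z - 1, LT = y*z.
f_2 = x*y + y**2 - 2*z**2 + 2*x + z, LT = x*y.
f_3 = -y**2*z, LT = y**2*z.

S(f_1,f_2): lcm = x*y*z. S = -y**2*z + 2*z**3 - x*z - z**2 + 2*x.
  leading term y**2*z: subtract (2*y)·f_1 from -y**2*z + 2*z**3 - x*z - z**2 + 2*x → 2*z**3 - x*z + y*z - z**2 + 2*x + 2*y
  leading term z**3: no divisor's leading term divides it; move 2*z**3 to the remainder.
  leading term x*z: no divisor's leading term divides it; move -x*z to the remainder.
  leading term y*z: subtract (-2)·f_1 from y*z - z**2 + 2*x + 2*y → -z**2 + 2*x + 2*y - z - 2
  leading term z**2: no divisor's leading term divides it; move -z**2 to the remainder.
  leading term x: no divisor's leading term divides it; move 2*x to the remainder.
  leading term y: no divisor's leading term divides it; move 2*y to the remainder.
  leading term z: no divisor's leading term divides it; move -z to the remainder.
  leading term 1: no divisor's leading term divides it; move -2 to the remainder.
  remainder 2*z**3 - x*z - z**2 + 2*x + 2*y - z - 2 ≠ 0; add g_4 = 2*z**3 - x*z - z**2 + 2*x + 2*y - z - 2 to the basis.

S(f_1,f_3): lcm = y**2*z. S = y*z + 2*y.
  leading term y*z: subtract (-2)·f_1 from y*z + 2*y → 2*y - z - 2
  leading term y: no divisor's leading term divides it; move 2*y to the remainder.
  leading term z: no divisor's leading term divides it; move -z to the remainder.
  leading term 1: no divisor's leading term divides it; move -2 to the remainder.
  remainder 2*y - z - 2 ≠ 0; add g_5 = 2*y - z - 2 to the basis.

S(f_2,f_3): lcm = x*y**2*z. S = y**3*z - 2*y*z**3 + 2*x*y*z + y*z**2.
  leading term y**3*z: subtract (-2*y**2)·f_1 from y**3*z - 2*y*z**3 + 2*x*y*z + y*z**2 → -2*y*z**3 + 2*x*y*z - y**2*z + y*z**2 - 2*y**2
  leading term y*z**3: subtract (-z**2)·f_1 from -2*y*z**3 + 2*x*y*z - y**2*z + y*z**2 - 2*y**2 → 2*x*y*z - y**2*z + y*z**2 + 2*z**3 - 2*y**2 - z**2
  leading term x*y*z: subtract (x)·f_1 from 2*x*y*z - y**2*z + y*z**2 + 2*z**3 - 2*y**2 - z**2 → -y**2*z + y*z**2 + 2*z**3 - 2*x*z - 2*y**2 - z**2 + x
  leading term y**2*z: subtract (2*y)·f_1 from -y**2*z + y*z**2 + 2*z**3 - 2*x*z - 2*y**2 - z**2 + x → y*z**2 + 2*z**3 - 2*x*z - 2*y**2 + y*z - z**2 + x + 2*y
  leading term y*z**2: subtract (-2*z)·f_1 from y*z**2 + 2*z**3 - 2*x*z - 2*y**2 + y*z - z**2 + x + 2*y → 2*z**3 - 2*x*z - 2*y**2 + y*z - 2*z**2 + x + 2*y - 2*z
  leading term z**3: subtract (1)·g_4 from 2*z**3 - 2*x*z - 2*y**2 + y*z - 2*z**2 + x + 2*y - 2*z → -x*z - 2*y**2 + y*z - z**2 - x - z + 2
  leading term x*z: no divisor's leading term divides it; move -x*z to the remainder.
  leading term y**2: subtract (-y)·g_5 from -2*y**2 + y*z - z**2 - x - z + 2 → -z**2 - x - 2*y - z + 2
  leading term z**2: no divisor's leading term divides it; move -z**2 to the remainder.
  leading term x: no divisor's leading term divides it; move -x to the remainder.
  leading term y: subtract (-1)·g_5 from -2*y - z + 2 → -2*z
  leading term z: no divisor's leading term divides it; move -2*z to the remainder.
  remainder -x*z - z**2 - x - 2*z ≠ 0; add g_6 = -x*z - z**2 - x - 2*z to the basis.

S(f_3,g_4): lcm = y**2*z**3. S = -2*x*y**2*z - 2*y**2*z**2 - x*y**2 - y**3 - 2*y**2*z + y**2.
  leading term x*y**2*z: subtract (-x*y)·f_1 from -2*x*y**2*z - 2*y**2*z**2 - x*y**2 - y**3 - 2*y**2*z + y**2 → -2*y**2*z**2 - x*y**2 + 2*x*y*z - y**3 - 2*y**2*z - x*y + y**2
  leading term y**2*z**2: subtract (-y*z)·f_1 from -2*y**2*z**2 - x*y**2 + 2*x*y*z - y**3 - 2*y**2*z - x*y + y**2 → -x*y**2 + 2*x*y*z - y**3 - 2*y**2*z + 2*y*z**2 - x*y + y**2 - y*z
  leading term x*y**2: subtract (-y)·f_2 from -x*y**2 + 2*x*y*z - y**3 - 2*y**2*z + 2*y*z**2 - x*y + y**2 - y*z → 2*x*y*z - 2*y**2*z + x*y + y**2
  leading term x*y*z: subtract (x)·f_1 from 2*x*y*z - 2*y**2*z + x*y + y**2 → -2*y**2*z + x*y - 2*x*z + y**2 + x
  leading term y**2*z: subtract (-y)·f_1 from -2*y**2*z + x*y - 2*x*z + y**2 + x → x*y - 2*x*z + y**2 + 2*y*z + x - y
  leading term x*y: subtract (1)·f_2 from x*y - 2*x*z + y**2 + 2*y*z + x - y → -2*x*z + 2*y*z + 2*z**2 - x - y - z
  leading term x*z: subtract (2)·g_6 from -2*x*z + 2*y*z + 2*z**2 - x - y - z → 2*y*z - z**2 + x - y - 2*z
  leading term y*z: subtract (1)·f_1 from 2*y*z - z**2 + x - y - 2*z → -z**2 + x - y + z + 1
  leading term z**2: no divisor's leading term divides it; move -z**2 to the remainder.
  leading term x: no divisor's leading term divides it; move x to the remainder.
  leading term y: subtract (2)·g_5 from -y + z + 1 → -2*z
  leading term z: no divisor's leading term divides it; move -2*z to the remainder.
  remainder -z**2 + x - 2*z ≠ 0; add g_7 = -z**2 + x - 2*z to the basis.

S(f_1,g_5): lcm = y*z. S = -2*z**2 + 2*z + 2.
  leading term z**2: subtract (2)·g_7 from -2*z**2 + 2*z + 2 → -2*x + z + 2
  leading term x: no divisor's leading term divides it; move -2*x to the remainder.
  leading term z: no divisor's leading term divides it; move z to the remainder.
  leading term 1: no divisor's leading term divides it; move 2 to the remainder.
  remainder -2*x + z + 2 ≠ 0; add g_8 = -2*x + z + 2 to the basis.

The other S-polynomials (S(f_1,g_4), S(f_2,g_4), S(f_2,g_5), S(f_3,g_5), S(g_4,g_5), S(f_1,g_6), S(f_2,g_6), S(f_3,g_6), S(g_4,g_6), S(g_5,g_6), S(f_1,g_7), S(f_2,g_7), S(f_3,g_7), S(g_4,g_7), S(g_5,g_7), S(g_6,g_7), S(f_1,g_8), S(f_2,g_8), S(f_3,g_8), S(g_4,g_8), S(g_5,g_8), S(g_6,g_8), S(g_7,g_8)) all reduce to 0 modulo the current basis, so we have a Gröbner basis.
Inter-reduce: drop elements whose leading term is divisible by another's, tail-reduce, and make monic.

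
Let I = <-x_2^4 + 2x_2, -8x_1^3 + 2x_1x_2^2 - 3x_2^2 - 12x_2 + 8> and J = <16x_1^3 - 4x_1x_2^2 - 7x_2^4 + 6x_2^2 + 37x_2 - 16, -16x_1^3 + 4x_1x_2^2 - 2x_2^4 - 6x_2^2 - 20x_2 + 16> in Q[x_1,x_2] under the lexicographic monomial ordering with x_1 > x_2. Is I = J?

No, the ideals differ.

Since reduced Gröbner bases are canonical representatives of ideals under a given ordering, it suffices to compute and compare them.
Buchberger on the first generating set:
f_1 = -x_2^4 + 2x_2, LT = x_2^4.
f_2 = -8x_1^3 + 2x_1x_2^2 - 3x_2^2 - 12x_2 + 8, LT = x_1^3.

The S-polynomials (S(f_1,f_2)) all reduce to 0 modulo the current basis, so we have a Gröbner basis.
Inter-reduce: drop elements whose leading term is divisible by another's, tail-reduce, and make monic.
Reduced Gröbner basis: {x_1^3 - 1/4x_1x_2^2 + 3/8x_2^2 + 3/2x_2 - 1, x_2^4 - 2x_2}.

Buchberger on the second generating set:
h_1 = 16x_1^3 - 4x_1x_2^2 - 7x_2^4 + 6x_2^2 + 37x_2 - 16, LT = x_1^3.
h_2 = -16x_1^3 + 4x_1x_2^2 - 2x_2^4 - 6x_2^2 - 20x_2 + 16, LT = x_1^3.

S(h_1,h_2): lcm = x_1^3. S = -9/16x_2^4 + 17/16x_2.
  leading term x_2^4: no divisor's leading term divides it; move -9/16x_2^4 to the remainder.
  leading term x_2: no divisor's leading term divides it; move 17/16x_2 to the remainder.
  remainder -9/16x_2^4 + 17/16x_2 ≠ 0; add k_3 = -9/16x_2^4 + 17/16x_2 to the basis.

The other S-polynomials (S(h_1,k_3), S(h_2,k_3)) all reduce to 0 modulo the current basis, so we have a Gröbner basis.
Inter-reduce: drop elements whose leading term is divisible by another's, tail-reduce, and make monic.
Reduced Gröbner basis: {x_1^3 - 1/4x_1x_2^2 + 3/8x_2^2 + 107/72x_2 - 1, x_2^4 - 17/9x_2}.

These differ, so the ideals are not equal.
The same test decides containment: I ⊆ J iff every generator of I reduces to 0 modulo a Gröbner basis of J.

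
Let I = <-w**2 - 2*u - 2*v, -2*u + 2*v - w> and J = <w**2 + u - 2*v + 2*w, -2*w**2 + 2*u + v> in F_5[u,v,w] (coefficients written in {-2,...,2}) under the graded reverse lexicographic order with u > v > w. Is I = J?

For a fixed monomial order, each ideal has a unique reduced Gröbner basis; comparing bases decides equality.
Buchberger on the first generating set:
f_1 = -w**2 - 2*u - 2*v, LT = w**2.
f_2 = -2*u + 2*v - w, LT = u.

The S-polynomials (S(f_1,f_2)) all reduce to 0 modulo the current basis, so we have a Gröbner basis.
Inter-reduce: drop elements whose leading term is divisible by another's, tail-reduce, and make monic.
Reduced Gröbner basis: {w**2 - v - w, u - v - 2*w}.

Buchberger on the second generating set:
h_1 = w**2 + u - 2*v + 2*w, LT = w**2.
h_2 = -2*w**2 + 2*u + v, LT = w**2.

S(h_1,h_2): lcm = w**2. S = 2*u + v + 2*w.
  reduce S modulo (h_1, h_2):
  remainder 2*u + v + 2*w ≠ 0; add k_3 = 2*u + v + 2*w to the basis.

The other S-polynomials (S(h_1,k_3), S(h_2,k_3)) all reduce to 0 modulo the current basis, so we have a Gröbner basis.
Inter-reduce: drop elements whose leading term is divisible by another's, tail-reduce, and make monic.
Reduced Gröbner basis: {w**2 + w, u - 2*v + w}.

Since the reduced bases disagree, the two ideals are not the same.

No, the ideals differ.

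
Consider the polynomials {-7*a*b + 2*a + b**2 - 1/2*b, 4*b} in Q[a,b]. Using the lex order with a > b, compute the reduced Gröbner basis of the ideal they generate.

G = {a, b}

f_1 = -7*a*b + 2*a + b**2 - 1/2*b, LT = a*b.
f_2 = 4*b, LT = b.

S(f_1,f_2): lcm = a*b. S = -2/7*a - 1/7*b**2 + 1/14*b.
  leading term a: no divisor's leading term divides it; move -2/7*a to the remainder.
  leading term b**2: subtract (-1/28*b)·f_2 from -1/7*b**2 + 1/14*b → 1/14*b
  leading term b: subtract (1/56)·f_2 from 1/14*b → 0
  remainder -2/7*a ≠ 0; add g_3 = -2/7*a to the basis.

The other S-polynomials (S(f_1,g_3), S(f_2,g_3)) all reduce to 0 modulo the current basis, so we have a Gröbner basis.
Inter-reduce: drop elements whose leading term is divisible by another's, tail-reduce, and make monic.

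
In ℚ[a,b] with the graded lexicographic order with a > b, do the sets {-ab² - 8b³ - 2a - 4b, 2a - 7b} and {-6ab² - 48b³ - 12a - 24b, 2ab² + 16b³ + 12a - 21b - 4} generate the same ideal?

No, the ideals differ.

Equality of ideals is decidable: compute both reduced Gröbner bases (unique for the ordering) and check whether they agree.
Buchberger on the first generating set:
f_1 = -ab² - 8b³ - 2a - 4b, LT = ab².
f_2 = 2a - 7b, LT = a.

S(f_1,f_2): lcm = ab². S = 23/2b³ + 2a + 4b.
  leading term b³: no divisor's leading term divides it; move 23/2b³ to the remainder.
  leading term a: subtract (1)·f_2 from 2a + 4b → 11b
  leading term b: no divisor's leading term divides it; move 11b to the remainder.
  remainder 23/2b³ + 11b ≠ 0; add g_3 = 23/2b³ + 11b to the basis.

The other S-polynomials (S(f_1,g_3), S(f_2,g_3)) all reduce to 0 modulo the current basis, so we have a Gröbner basis.
Inter-reduce: drop elements whose leading term is divisible by another's, tail-reduce, and make monic.
Reduced Gröbner basis: {b³ + 22/23b, a - 7/2b}.

Buchberger on the second generating set:
h_1 = -6ab² - 48b³ - 12a - 24b, LT = ab².
h_2 = 2ab² + 16b³ + 12a - 21b - 4, LT = ab².

S(h_1,h_2): lcm = ab². S = -4a + 29/2b + 2.
  leading term a: no divisor's leading term divides it; move -4a to the remainder.
  leading term b: no divisor's leading term divides it; move 29/2b to the remainder.
  leading term 1: no divisor's leading term divides it; move 2 to the remainder.
  remainder -4a + 29/2b + 2 ≠ 0; add k_3 = -4a + 29/2b + 2 to the basis.

S(h_1,k_3): lcm = ab². S = 93/8b³ + ½b² + 2a + 4b.
  leading term b³: no divisor's leading term divides it; move 93/8b³ to the remainder.
  leading term b²: no divisor's leading term divides it; move ½b² to the remainder.
  leading term a: subtract (-½)·k_3 from 2a + 4b → 45/4b + 1
  leading term b: no divisor's leading term divides it; move 45/4b to the remainder.
  leading term 1: no divisor's leading term divides it; move 1 to the remainder.
  remainder 93/8b³ + ½b² + 45/4b + 1 ≠ 0; add k_4 = 93/8b³ + ½b² + 45/4b + 1 to the basis.

The other S-polynomials (S(h_2,k_3), S(h_1,k_4), S(h_2,k_4), S(k_3,k_4)) all reduce to 0 modulo the current basis, so we have a Gröbner basis.
Inter-reduce: drop elements whose leading term is divisible by another's, tail-reduce, and make monic.
Reduced Gröbner basis: {b³ + 4/93b² + 30/31b + 8/93, a - 29/8b - ½}.

Since the reduced bases disagree, the two ideals are not the same.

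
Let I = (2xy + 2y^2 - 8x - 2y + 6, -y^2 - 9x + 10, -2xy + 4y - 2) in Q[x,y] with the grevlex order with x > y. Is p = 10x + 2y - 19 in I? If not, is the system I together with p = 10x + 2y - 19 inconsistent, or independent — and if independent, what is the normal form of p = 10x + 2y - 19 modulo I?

First compute the reduced Gröbner basis of I by Buchberger's algorithm.
f_1 = 2xy + 2y^2 - 8x - 2y + 6, LT = xy.
f_2 = -y^2 - 9x + 10, LT = y^2.
f_3 = -2xy + 4y - 2, LT = xy.

S(f_1,f_2): lcm = xy^2. S = y^3 - 9x^2 - 4xy - y^2 + 10x + 3y.
  leading term y^3: subtract (-y)·f_2 from y^3 - 9x^2 - 4xy - y^2 + 10x + 3y → -9x^2 - 13xy - y^2 + 10x + 13y
  leading term x^2: no divisor's leading term divides it; move -9x^2 to the remainder.
  leading term xy: subtract (-13/2)·f_1 from -13xy - y^2 + 10x + 13y → 12y^2 - 42x + 39
  leading term y^2: subtract (-12)·f_2 from 12y^2 - 42x + 39 → -150x + 159
  leading term x: no divisor's leading term divides it; move -150x to the remainder.
  leading term 1: no divisor's leading term divides it; move 159 to the remainder.
  remainder -9x^2 - 150x + 159 ≠ 0; add h_4 = -9x^2 - 150x + 159 to the basis.

S(f_1,f_3): lcm = xy. S = y^2 - 4x + y + 2.
  leading term y^2: subtract (-1)·f_2 from y^2 - 4x + y + 2 → -13x + y + 12
  leading term x: no divisor's leading term divides it; move -13x to the remainder.
  leading term y: no divisor's leading term divides it; move y to the remainder.
  leading term 1: no divisor's leading term divides it; move 12 to the remainder.
  remainder -13x + y + 12 ≠ 0; add h_5 = -13x + y + 12 to the basis.

S(f_2,f_3): lcm = xy^2. S = 9x^2 + 2y^2 - 10x - y.
  leading term x^2: subtract (-1)·h_4 from 9x^2 + 2y^2 - 10x - y → 2y^2 - 160x - y + 159
  leading term y^2: subtract (-2)·f_2 from 2y^2 - 160x - y + 159 → -178x - y + 179
  leading term x: subtract (178/13)·h_5 from -178x - y + 179 → -191/13y + 191/13
  leading term y: no divisor's leading term divides it; move -191/13y to the remainder.
  leading term 1: no divisor's leading term divides it; move 191/13 to the remainder.
  remainder -191/13y + 191/13 ≠ 0; add h_6 = -191/13y + 191/13 to the basis.

S(f_1,h_4): lcm = x^2y. S = xy^2 - 4x^2 - 53/3xy + 3x + 53/3y.
  leading term xy^2: subtract (1/2y)·f_1 from xy^2 - 4x^2 - 53/3xy + 3x + 53/3y → -y^3 - 4x^2 - 41/3xy + y^2 + 3x + 44/3y
  leading term y^3: subtract (y)·f_2 from -y^3 - 4x^2 - 41/3xy + y^2 + 3x + 44/3y → -4x^2 - 14/3xy + y^2 + 3x + 14/3y
  leading term x^2: subtract (4/9)·h_4 from -4x^2 - 14/3xy + y^2 + 3x + 14/3y → -14/3xy + y^2 + 209/3x + 14/3y - 212/3
  leading term xy: subtract (-7/3)·f_1 from -14/3xy + y^2 + 209/3x + 14/3y - 212/3 → 17/3y^2 + 51x - 170/3
  leading term y^2: subtract (-17/3)·f_2 from 17/3y^2 + 51x - 170/3 → 0
  remainder 0.

S(f_2,h_4): leading monomials are coprime, so the S-polynomial reduces to 0 (Buchberger's first criterion).
S(f_3,h_4): lcm = x^2y. S = -56/3xy + x + 53/3y.
  leading term xy: subtract (-28/3)·f_1 from -56/3xy + x + 53/3y → 56/3y^2 - 221/3x - y + 56
  leading term y^2: subtract (-56/3)·f_2 from 56/3y^2 - 221/3x - y + 56 → -725/3x - y + 728/3
  leading term x: subtract (725/39)·h_5 from -725/3x - y + 728/3 → -764/39y + 764/39
  leading term y: subtract (4/3)·h_6 from -764/39y + 764/39 → 0
  remainder 0.

S(f_1,h_5): lcm = xy. S = 14/13y^2 - 4x - 1/13y + 3.
  leading term y^2: subtract (-14/13)·f_2 from 14/13y^2 - 4x - 1/13y + 3 → -178/13x - 1/13y + 179/13
  leading term x: subtract (178/169)·h_5 from -178/13x - 1/13y + 179/13 → -191/169y + 191/169
  leading term y: subtract (1/13)·h_6 from -191/169y + 191/169 → 0
  remainder 0.

S(f_2,h_5): leading monomials are coprime, so the S-polynomial reduces to 0 (Buchberger's first criterion).
S(f_3,h_5): lcm = xy. S = 1/13y^2 - 14/13y + 1.
  leading term y^2: subtract (-1/13)·f_2 from 1/13y^2 - 14/13y + 1 → -9/13x - 14/13y + 23/13
  leading term x: subtract (9/169)·h_5 from -9/13x - 14/13y + 23/13 → -191/169y + 191/169
  leading term y: subtract (1/13)·h_6 from -191/169y + 191/169 → 0
  remainder 0.

S(h_4,h_5): lcm = x^2. S = 1/13xy + 686/39x - 53/3.
  leading term xy: subtract (1/26)·f_1 from 1/13xy + 686/39x - 53/3 → -1/13y^2 + 698/39x + 1/13y - 698/39
  leading term y^2: subtract (1/13)·f_2 from -1/13y^2 + 698/39x + 1/13y - 698/39 → 725/39x + 1/13y - 56/3
  leading term x: subtract (-725/507)·h_5 from 725/39x + 1/13y - 56/3 → 764/507y - 764/507
  leading term y: subtract (-4/39)·h_6 from 764/507y - 764/507 → 0
  remainder 0.

S(f_1,h_6): lcm = xy. S = y^2 - 3x - y + 3.
  leading term y^2: subtract (-1)·f_2 from y^2 - 3x - y + 3 → -12x - y + 13
  leading term x: subtract (12/13)·h_5 from -12x - y + 13 → -25/13y + 25/13
  leading term y: subtract (25/191)·h_6 from -25/13y + 25/13 → 0
  remainder 0.

S(f_2,h_6): lcm = y^2. S = 9x + y - 10.
  leading term x: subtract (-9/13)·h_5 from 9x + y - 10 → 22/13y - 22/13
  leading term y: subtract (-22/191)·h_6 from 22/13y - 22/13 → 0
  remainder 0.

S(f_3,h_6): lcm = xy. S = x - 2y + 1.
  leading term x: subtract (-1/13)·h_5 from x - 2y + 1 → -25/13y + 25/13
  leading term y: subtract (25/191)·h_6 from -25/13y + 25/13 → 0
  remainder 0.

S(h_4,h_6): leading monomials are coprime, so the S-polynomial reduces to 0 (Buchberger's first criterion).
S(h_5,h_6): leading monomials are coprime, so the S-polynomial reduces to 0 (Buchberger's first criterion).
Every S-polynomial of the final basis reduces to 0, so we have a Gröbner basis.
Inter-reduce: drop elements whose leading term is divisible by another's, tail-reduce, and make monic.
Reduced Gröbner basis: {x - 1, y - 1}.
Label its elements g_1 = x - 1, g_2 = y - 1.

Reduce p = 10x + 2y - 19 modulo G:
  leading term x: subtract (10)·g_1 from 10x + 2y - 19 → 2y - 9
  leading term y: subtract (2)·g_2 from 2y - 9 → -7
  leading term 1: no divisor's leading term divides it; move -7 to the remainder.
  normal form = -7.
The normal form is nonzero, so p ∉ I. Since p minus its normal form lies in I, I + (p) = I + (r) where r = -7; decide whether this ideal is the whole ring.
Here r = -7 is a nonzero constant, hence a unit: 1 ∈ I + (p), the Gröbner basis of I + (p) is {1}, and the enlarged system has no common solution — adjoining p is inconsistent.

Adjoining 10x + 2y - 19 makes the ideal the whole ring: the system is inconsistent.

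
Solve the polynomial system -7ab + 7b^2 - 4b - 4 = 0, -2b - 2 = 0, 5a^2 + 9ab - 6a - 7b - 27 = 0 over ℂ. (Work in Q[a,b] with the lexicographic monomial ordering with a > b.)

{(-1, -1)}

Compute a lex Gröbner basis by Buchberger's algorithm.
f_1 = -7ab + 7b^2 - 4b - 4, LT = ab.
f_2 = -2b - 2, LT = b.
f_3 = 5a^2 + 9ab - 6a - 7b - 27, LT = a^2.

S(f_1,f_2): lcm = ab. S = -a - b^2 + 4/7b + 4/7.
  reduce S modulo (f_1, f_2, f_3):
  remainder -a - 1 ≠ 0; add h_4 = -a - 1 to the basis.

The other S-polynomials (S(f_1,f_3), S(f_2,f_3), S(f_1,h_4), S(f_2,h_4), S(f_3,h_4)) all reduce to 0 modulo the current basis, so we have a Gröbner basis.
Inter-reduce: drop elements whose leading term is divisible by another's, tail-reduce, and make monic.
Reduced Gröbner basis: {a + 1, b + 1}.

A lex Gröbner basis eliminates variables successively. Here b + 1 depends only on b, with roots {-1}; lifting each root through the earlier basis elements recovers the full solutions.
  b = -1: the earlier basis element becomes a + 1 = 0, giving a = -1 — point (-1, -1).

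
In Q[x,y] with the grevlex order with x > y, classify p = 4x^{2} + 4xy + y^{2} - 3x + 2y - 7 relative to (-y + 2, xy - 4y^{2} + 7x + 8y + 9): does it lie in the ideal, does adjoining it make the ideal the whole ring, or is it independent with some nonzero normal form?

4x^{2} + 4xy + y^{2} - 3x + 2y - 7 lies in I (it reduces to 0).

First compute the reduced Gröbner basis of I by Buchberger's algorithm.
f_1 = -y + 2, LT = y.
f_2 = xy - 4y^{2} + 7x + 8y + 9, LT = xy.

S(f_1,f_2): lcm = xy. S = 4y^{2} - 9x - 8y - 9.
  leading term y^{2}: subtract (-4y)·f_1 from 4y^{2} - 9x - 8y - 9 → -9x - 9
  leading term x: no divisor's leading term divides it; move -9x to the remainder.
  leading term 1: no divisor's leading term divides it; move -9 to the remainder.
  remainder -9x - 9 ≠ 0; add h_3 = -9x - 9 to the basis.

The other S-polynomials (S(f_1,h_3), S(f_2,h_3)) all reduce to 0 modulo the current basis, so we have a Gröbner basis.
Inter-reduce: drop elements whose leading term is divisible by another's, tail-reduce, and make monic.
Reduced Gröbner basis: {x + 1, y - 2}.
Label its elements g_1 = x + 1, g_2 = y - 2.

Reduce p = 4x^{2} + 4xy + y^{2} - 3x + 2y - 7 modulo G:
  leading term x^{2}: subtract (4x)·g_1 from 4x^{2} + 4xy + y^{2} - 3x + 2y - 7 → 4xy + y^{2} - 7x + 2y - 7
  leading term xy: subtract (4y)·g_1 from 4xy + y^{2} - 7x + 2y - 7 → y^{2} - 7x - 2y - 7
  leading term y^{2}: subtract (y)·g_2 from y^{2} - 7x - 2y - 7 → -7x - 7
  leading term x: subtract (-7)·g_1 from -7x - 7 → 0
  normal form = 0.
Since the normal form is 0, p ∈ I.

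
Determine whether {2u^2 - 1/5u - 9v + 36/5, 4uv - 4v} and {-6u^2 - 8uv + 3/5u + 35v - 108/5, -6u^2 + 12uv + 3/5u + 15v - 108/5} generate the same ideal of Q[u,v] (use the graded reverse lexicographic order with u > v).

Yes, the ideals are equal.

Equality of ideals is decidable: compute both reduced Gröbner bases (unique for the ordering) and check whether they agree.
Buchberger on the first generating set:
f_1 = 2u^2 - 1/5u - 9v + 36/5, LT = u^2.
f_2 = 4uv - 4v, LT = uv.

S(f_1,f_2): lcm = u^2v. S = 9/10uv - 9/2v^2 + 18/5v.
  leading term uv: subtract (9/40)·f_2 from 9/10uv - 9/2v^2 + 18/5v → -9/2v^2 + 9/2v
  leading term v^2: no divisor's leading term divides it; move -9/2v^2 to the remainder.
  leading term v: no divisor's leading term divides it; move 9/2v to the remainder.
  remainder -9/2v^2 + 9/2v ≠ 0; add g_3 = -9/2v^2 + 9/2v to the basis.

S(f_1,g_3): leading monomials are coprime, so the S-polynomial reduces to 0 (Buchberger's first criterion).
S(f_2,g_3): lcm = uv^2. S = uv - v^2.
  leading term uv: subtract (1/4)·f_2 from uv - v^2 → -v^2 + v
  leading term v^2: subtract (2/9)·g_3 from -v^2 + v → 0
  remainder 0.

Every S-polynomial of the final basis reduces to 0, so we have a Gröbner basis.
Inter-reduce: drop elements whose leading term is divisible by another's, tail-reduce, and make monic.
Reduced Gröbner basis: {u^2 - 1/10u - 9/2v + 18/5, uv - v, v^2 - v}.

Buchberger on the second generating set:
h_1 = -6u^2 - 8uv + 3/5u + 35v - 108/5, LT = u^2.
h_2 = -6u^2 + 12uv + 3/5u + 15v - 108/5, LT = u^2.

S(h_1,h_2): lcm = u^2. S = 10/3uv - 10/3v.
  leading term uv: no divisor's leading term divides it; move 10/3uv to the remainder.
  leading term v: no divisor's leading term divides it; move -10/3v to the remainder.
  remainder 10/3uv - 10/3v ≠ 0; add k_3 = 10/3uv - 10/3v to the basis.

S(h_1,k_3): lcm = u^2v. S = 4/3uv^2 + 9/10uv - 35/6v^2 + 18/5v.
  leading term uv^2: subtract (2/5v)·k_3 from 4/3uv^2 + 9/10uv - 35/6v^2 + 18/5v → 9/10uv - 9/2v^2 + 18/5v
  leading term uv: subtract (27/100)·k_3 from 9/10uv - 9/2v^2 + 18/5v → -9/2v^2 + 9/2v
  leading term v^2: no divisor's leading term divides it; move -9/2v^2 to the remainder.
  leading term v: no divisor's leading term divides it; move 9/2v to the remainder.
  remainder -9/2v^2 + 9/2v ≠ 0; add k_4 = -9/2v^2 + 9/2v to the basis.

S(h_2,k_3): lcm = u^2v. S = -2uv^2 + 9/10uv - 5/2v^2 + 18/5v.
  leading term uv^2: subtract (-3/5v)·k_3 from -2uv^2 + 9/10uv - 5/2v^2 + 18/5v → 9/10uv - 9/2v^2 + 18/5v
  leading term uv: subtract (27/100)·k_3 from 9/10uv - 9/2v^2 + 18/5v → -9/2v^2 + 9/2v
  leading term v^2: subtract (1)·k_4 from -9/2v^2 + 9/2v → 0
  remainder 0.

S(h_1,k_4): leading monomials are coprime, so the S-polynomial reduces to 0 (Buchberger's first criterion).
S(h_2,k_4): leading monomials are coprime, so the S-polynomial reduces to 0 (Buchberger's first criterion).
S(k_3,k_4): lcm = uv^2. S = uv - v^2.
  leading term uv: subtract (3/10)·k_3 from uv - v^2 → -v^2 + v
  leading term v^2: subtract (2/9)·k_4 from -v^2 + v → 0
  remainder 0.

Every S-polynomial of the final basis reduces to 0, so we have a Gröbner basis.
Inter-reduce: drop elements whose leading term is divisible by another's, tail-reduce, and make monic.
Reduced Gröbner basis: {u^2 - 1/10u - 9/2v + 18/5, uv - v, v^2 - v}.

Same reduced basis, so the two generating sets span the same ideal.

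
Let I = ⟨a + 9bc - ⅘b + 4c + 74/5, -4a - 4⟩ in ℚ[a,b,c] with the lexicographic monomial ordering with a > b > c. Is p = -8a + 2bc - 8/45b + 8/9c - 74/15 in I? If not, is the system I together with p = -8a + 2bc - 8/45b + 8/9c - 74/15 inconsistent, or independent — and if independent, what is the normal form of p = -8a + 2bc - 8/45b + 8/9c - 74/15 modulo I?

First compute the reduced Gröbner basis of I by Buchberger's algorithm.
f_1 = a + 9bc - ⅘b + 4c + 74/5, LT = a.
f_2 = -4a - 4, LT = a.

S(f_1,f_2): lcm = a. S = 9bc - ⅘b + 4c + 69/5.
  leading term bc: no divisor's leading term divides it; move 9bc to the remainder.
  leading term b: no divisor's leading term divides it; move -⅘b to the remainder.
  leading term c: no divisor's leading term divides it; move 4c to the remainder.
  leading term 1: no divisor's leading term divides it; move 69/5 to the remainder.
  remainder 9bc - ⅘b + 4c + 69/5 ≠ 0; add h_3 = 9bc - ⅘b + 4c + 69/5 to the basis.

S(f_1,h_3): leading monomials are coprime, so the S-polynomial reduces to 0 (Buchberger's first criterion).
S(f_2,h_3): leading monomials are coprime, so the S-polynomial reduces to 0 (Buchberger's first criterion).
Every S-polynomial of the final basis reduces to 0, so we have a Gröbner basis.
Inter-reduce: drop elements whose leading term is divisible by another's, tail-reduce, and make monic.
Reduced Gröbner basis: {a + 1, bc - 4/45b + 4/9c + 23/15}.
Label its elements g_1 = a + 1, g_2 = bc - 4/45b + 4/9c + 23/15.

Reduce p = -8a + 2bc - 8/45b + 8/9c - 74/15 modulo G:
  leading term a: subtract (-8)·g_1 from -8a + 2bc - 8/45b + 8/9c - 74/15 → 2bc - 8/45b + 8/9c + 46/15
  leading term bc: subtract (2)·g_2 from 2bc - 8/45b + 8/9c + 46/15 → 0
  normal form = 0.
Since the normal form is 0, p ∈ I.

-8a + 2bc - 8/45b + 8/9c - 74/15 lies in I (it reduces to 0).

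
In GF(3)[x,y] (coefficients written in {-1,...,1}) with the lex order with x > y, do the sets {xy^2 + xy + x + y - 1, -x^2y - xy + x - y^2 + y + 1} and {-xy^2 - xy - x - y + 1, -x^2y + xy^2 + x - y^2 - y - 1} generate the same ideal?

No, the ideals differ.

Equality of ideals is decidable: compute both reduced Gröbner bases (unique for the ordering) and check whether they agree.
Buchberger on the first generating set:
f_1 = xy^2 + xy + x + y - 1, LT = xy^2.
f_2 = -x^2y - xy + x - y^2 + y + 1, LT = x^2y.

S(f_1,f_2): lcm = x^2y^2. S = x^2y + x^2 - xy^2 - xy - x - y^3 + y^2 + y.
  reduce S modulo (f_1, f_2):
  remainder x^2 - xy + x - y^3 ≠ 0; add g_3 = x^2 - xy + x - y^3 to the basis.

S(f_1,g_3): lcm = x^2y^2. S = x^2y + x^2 + xy^3 - xy^2 + xy - x + y^5.
  reduce S modulo (f_1, f_2, g_3):
  remainder -xy + x + y^5 + y^3 + y^2 + y - 1 ≠ 0; add g_4 = -xy + x + y^5 + y^3 + y^2 + y - 1 to the basis.

S(f_2,g_3): lcm = x^2y. S = xy^2 - x + y^4 + y^2 - y - 1.
  reduce S modulo (f_1, f_2, g_3, g_4):
  remainder -y^5 + y^4 - y^3 + 1 ≠ 0; add g_5 = -y^5 + y^4 - y^3 + 1 to the basis.

The other S-polynomials (S(f_1,g_4), S(f_2,g_4), S(g_3,g_4), S(f_1,g_5), S(f_2,g_5), S(g_3,g_5), S(g_4,g_5)) all reduce to 0 modulo the current basis, so we have a Gröbner basis.
Inter-reduce: drop elements whose leading term is divisible by another's, tail-reduce, and make monic.
Reduced Gröbner basis: {x^2 - y^4 - y^3 - y^2 - y, xy - x - y^4 - y^2 - y, y^5 - y^4 + y^3 - 1}.

Buchberger on the second generating set:
h_1 = -xy^2 - xy - x - y + 1, LT = xy^2.
h_2 = -x^2y + xy^2 + x - y^2 - y - 1, LT = x^2y.

S(h_1,h_2): lcm = x^2y^2. S = x^2y + x^2 + xy^3 - xy - x - y^3 - y^2 - y.
  reduce S modulo (h_1, h_2):
  remainder x^2 + xy - y^3 - y - 1 ≠ 0; add k_3 = x^2 + xy - y^3 - y - 1 to the basis.

S(h_1,k_3): lcm = x^2y^2. S = x^2y + x^2 - xy^3 + xy - x + y^5 + y^3 + y^2.
  reduce S modulo (h_1, h_2, k_3):
  remainder -xy + x + y^5 - y^3 + y^2 - 1 ≠ 0; add k_4 = -xy + x + y^5 - y^3 + y^2 - 1 to the basis.

S(h_2,k_3): lcm = x^2y. S = xy^2 - x + y^4 - y^2 - y + 1.
  reduce S modulo (h_1, h_2, k_3, k_4):
  remainder -y^5 + y^4 + y^3 + y^2 + y ≠ 0; add k_5 = -y^5 + y^4 + y^3 + y^2 + y to the basis.

The other S-polynomials (S(h_1,k_4), S(h_2,k_4), S(k_3,k_4), S(h_1,k_5), S(h_2,k_5), S(k_3,k_5), S(k_4,k_5)) all reduce to 0 modulo the current basis, so we have a Gröbner basis.
Inter-reduce: drop elements whose leading term is divisible by another's, tail-reduce, and make monic.
Reduced Gröbner basis: {x^2 + x + y^4 - y^3 - y^2 + 1, xy - x - y^4 + y^2 - y + 1, y^5 - y^4 - y^3 - y^2 - y}.

These differ, so the ideals are not equal.
The same test decides containment: I ⊆ J iff every generator of I reduces to 0 modulo a Gröbner basis of J.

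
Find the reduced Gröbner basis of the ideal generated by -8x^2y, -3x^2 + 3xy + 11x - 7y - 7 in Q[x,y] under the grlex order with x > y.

Buchberger's algorithm terminates because the ascending chain of leading-term ideals stabilizes.

f_1 = -8x^2y, LT = x^2y.
f_2 = -3x^2 + 3xy + 11x - 7y - 7, LT = x^2.

S(f_1,f_2): lcm = x^2y. S = xy^2 + 11/3xy - 7/3y^2 - 7/3y.
  leading term xy^2: no divisor's leading term divides it; move xy^2 to the remainder.
  leading term xy: no divisor's leading term divides it; move 11/3xy to the remainder.
  leading term y^2: no divisor's leading term divides it; move -7/3y^2 to the remainder.
  leading term y: no divisor's leading term divides it; move -7/3y to the remainder.
  remainder xy^2 + 11/3xy - 7/3y^2 - 7/3y ≠ 0; add g_3 = xy^2 + 11/3xy - 7/3y^2 - 7/3y to the basis.

S(f_1,g_3): lcm = x^2y^2. S = -11/3x^2y + 7/3xy^2 + 7/3xy.
  leading term x^2y: subtract (11/24)·f_1 from -11/3x^2y + 7/3xy^2 + 7/3xy → 7/3xy^2 + 7/3xy
  leading term xy^2: subtract (7/3)·g_3 from 7/3xy^2 + 7/3xy → -56/9xy + 49/9y^2 + 49/9y
  leading term xy: no divisor's leading term divides it; move -56/9xy to the remainder.
  leading term y^2: no divisor's leading term divides it; move 49/9y^2 to the remainder.
  leading term y: no divisor's leading term divides it; move 49/9y to the remainder.
  remainder -56/9xy + 49/9y^2 + 49/9y ≠ 0; add g_4 = -56/9xy + 49/9y^2 + 49/9y to the basis.

S(g_3,g_4): lcm = xy^2. S = 7/8y^3 + 11/3xy - 35/24y^2 - 7/3y.
  leading term y^3: no divisor's leading term divides it; move 7/8y^3 to the remainder.
  leading term xy: subtract (-33/56)·g_4 from 11/3xy - 35/24y^2 - 7/3y → 7/4y^2 + 7/8y
  leading term y^2: no divisor's leading term divides it; move 7/4y^2 to the remainder.
  leading term y: no divisor's leading term divides it; move 7/8y to the remainder.
  remainder 7/8y^3 + 7/4y^2 + 7/8y ≠ 0; add g_5 = 7/8y^3 + 7/4y^2 + 7/8y to the basis.

The other S-polynomials (S(f_2,g_3), S(f_1,g_4), S(f_2,g_4), S(f_1,g_5), S(f_2,g_5), S(g_3,g_5), S(g_4,g_5)) all reduce to 0 modulo the current basis, so we have a Gröbner basis.
Inter-reduce: drop elements whose leading term is divisible by another's, tail-reduce, and make monic.

G = {y^3 + 2y^2 + y, x^2 - 7/8y^2 - 11/3x + 35/24y + 7/3, xy - 7/8y^2 - 7/8y}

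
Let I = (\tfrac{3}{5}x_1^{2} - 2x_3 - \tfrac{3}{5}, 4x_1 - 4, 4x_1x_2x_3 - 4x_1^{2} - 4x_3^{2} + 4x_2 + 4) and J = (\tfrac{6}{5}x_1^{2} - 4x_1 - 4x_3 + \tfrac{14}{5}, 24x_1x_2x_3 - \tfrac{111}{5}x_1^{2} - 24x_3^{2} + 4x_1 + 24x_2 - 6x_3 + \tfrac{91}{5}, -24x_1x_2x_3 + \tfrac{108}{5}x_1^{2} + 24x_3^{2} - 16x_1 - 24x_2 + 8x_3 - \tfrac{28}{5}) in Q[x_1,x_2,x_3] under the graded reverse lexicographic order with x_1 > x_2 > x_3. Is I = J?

Two ideals are equal iff their reduced Gröbner bases coincide (the reduced basis is unique for a fixed ordering).
Buchberger on the first generating set:
f_1 = \tfrac{3}{5}x_1^{2} - 2x_3 - \tfrac{3}{5}, LT = x_1^{2}.
f_2 = 4x_1 - 4, LT = x_1.
f_3 = 4x_1x_2x_3 - 4x_1^{2} - 4x_3^{2} + 4x_2 + 4, LT = x_1x_2x_3.

S(f_1,f_2): lcm = x_1^{2}. S = x_1 - \tfrac{10}{3}x_3 - 1.
  reduce S modulo (f_1, f_2, f_3):
  remainder -\tfrac{10}{3}x_3 ≠ 0; add g_4 = -\tfrac{10}{3}x_3 to the basis.

S(f_1,f_3): lcm = x_1^{2}x_2x_3. S = x_1^{3} + x_1x_3^{2} - \tfrac{10}{3}x_2x_3^{2} - x_1x_2 - x_2x_3 - x_1.
  reduce S modulo (f_1, f_2, f_3, g_4):
  remainder -x_2 ≠ 0; add g_5 = -x_2 to the basis.

The other S-polynomials (S(f_2,f_3), S(f_1,g_4), S(f_2,g_4), S(f_3,g_4), S(f_1,g_5), S(f_2,g_5), S(f_3,g_5), S(g_4,g_5)) all reduce to 0 modulo the current basis, so we have a Gröbner basis.
Inter-reduce: drop elements whose leading term is divisible by another's, tail-reduce, and make monic.
Reduced Gröbner basis: {x_1 - 1, x_2, x_3}.

Buchberger on the second generating set:
h_1 = \tfrac{6}{5}x_1^{2} - 4x_1 - 4x_3 + \tfrac{14}{5}, LT = x_1^{2}.
h_2 = 24x_1x_2x_3 - \tfrac{111}{5}x_1^{2} - 24x_3^{2} + 4x_1 + 24x_2 - 6x_3 + \tfrac{91}{5}, LT = x_1x_2x_3.
h_3 = -24x_1x_2x_3 + \tfrac{108}{5}x_1^{2} + 24x_3^{2} - 16x_1 - 24x_2 + 8x_3 - \tfrac{28}{5}, LT = x_1x_2x_3.

S(h_1,h_2): lcm = x_1^{2}x_2x_3. S = \tfrac{37}{40}x_1^{3} - \tfrac{10}{3}x_1x_2x_3 + x_1x_3^{2} - \tfrac{10}{3}x_2x_3^{2} - \tfrac{1}{6}x_1^{2} - x_1x_2 + \tfrac{1}{4}x_1x_3 + \tfrac{7}{3}x_2x_3 - \tfrac{91}{120}x_1.
  reduce S modulo (h_1, h_2, h_3):
  remainder x_1x_3^{2} - \tfrac{10}{3}x_2x_3^{2} - x_1x_2 + \tfrac{10}{3}x_1x_3 + \tfrac{7}{3}x_2x_3 - \tfrac{10}{3}x_3^{2} - \tfrac{35}{12}x_1 + \tfrac{10}{3}x_2 - \tfrac{25}{18}x_3 + \tfrac{35}{12} ≠ 0; add k_4 = x_1x_3^{2} - \tfrac{10}{3}x_2x_3^{2} - x_1x_2 + \tfrac{10}{3}x_1x_3 + \tfrac{7}{3}x_2x_3 - \tfrac{10}{3}x_3^{2} - \tfrac{35}{12}x_1 + \tfrac{10}{3}x_2 - \tfrac{25}{18}x_3 + \tfrac{35}{12} to the basis.

S(h_1,h_3): lcm = x_1^{2}x_2x_3. S = \tfrac{9}{10}x_1^{3} - \tfrac{10}{3}x_1x_2x_3 + x_1x_3^{2} - \tfrac{10}{3}x_2x_3^{2} - \tfrac{2}{3}x_1^{2} - x_1x_2 + \tfrac{1}{3}x_1x_3 + \tfrac{7}{3}x_2x_3 - \tfrac{7}{30}x_1.
  reduce S modulo (h_1, h_2, h_3, k_4):
  remainder -\tfrac{49}{36}x_1 - \tfrac{35}{18}x_3 + \tfrac{49}{36} ≠ 0; add k_5 = -\tfrac{49}{36}x_1 - \tfrac{35}{18}x_3 + \tfrac{49}{36} to the basis.

S(h_2,h_3): lcm = x_1x_2x_3. S = -\tfrac{1}{40}x_1^{2} - \tfrac{1}{2}x_1 + \tfrac{1}{12}x_3 + \tfrac{21}{40}.
  reduce S modulo (h_1, h_2, h_3, k_4, k_5):
  remainder \tfrac{5}{6}x_3 ≠ 0; add k_6 = \tfrac{5}{6}x_3 to the basis.

S(h_2,k_4): lcm = x_1x_2x_3^{2}. S = \tfrac{10}{3}x_2^{2}x_3^{2} + x_1x_2^{2} - \tfrac{37}{40}x_1^{2}x_3 - \tfrac{10}{3}x_1x_2x_3 - \tfrac{7}{3}x_2^{2}x_3 + \tfrac{10}{3}x_2x_3^{2} - x_3^{3} + \tfrac{35}{12}x_1x_2 - \tfrac{10}{3}x_2^{2} + \tfrac{1}{6}x_1x_3 + \tfrac{43}{18}x_2x_3 - \tfrac{1}{4}x_3^{2} - \tfrac{35}{12}x_2 + \tfrac{91}{120}x_3.
  reduce S modulo (h_1, h_2, h_3, k_4, k_5, k_6):
  remainder -\tfrac{7}{3}x_2^{2} + \tfrac{10}{3}x_2 ≠ 0; add k_7 = -\tfrac{7}{3}x_2^{2} + \tfrac{10}{3}x_2 to the basis.

S(h_2,k_5): lcm = x_1x_2x_3. S = -\tfrac{10}{7}x_2x_3^{2} - \tfrac{37}{40}x_1^{2} + x_2x_3 - x_3^{2} + \tfrac{1}{6}x_1 + x_2 - \tfrac{1}{4}x_3 + \tfrac{91}{120}.
  reduce S modulo (h_1, h_2, h_3, k_4, k_5, k_6, k_7):
  remainder x_2 ≠ 0; add k_8 = x_2 to the basis.

The other S-polynomials (S(h_1,k_4), S(h_3,k_4), S(h_1,k_5), S(h_3,k_5), S(k_4,k_5), S(h_1,k_6), S(h_2,k_6), S(h_3,k_6), S(k_4,k_6), S(k_5,k_6), S(h_1,k_7), S(h_2,k_7), S(h_3,k_7), S(k_4,k_7), S(k_5,k_7), S(k_6,k_7), S(h_1,k_8), S(h_2,k_8), S(h_3,k_8), S(k_4,k_8), S(k_5,k_8), S(k_6,k_8), S(k_7,k_8)) all reduce to 0 modulo the current basis, so we have a Gröbner basis.
Inter-reduce: drop elements whose leading term is divisible by another's, tail-reduce, and make monic.
Reduced Gröbner basis: {x_1 - 1, x_2, x_3}.

Same reduced basis, so the two generating sets span the same ideal.

Yes, the ideals are equal.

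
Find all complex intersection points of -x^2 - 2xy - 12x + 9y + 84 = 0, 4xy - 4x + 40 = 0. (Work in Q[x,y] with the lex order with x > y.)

Compute a lex Gröbner basis by Buchberger's algorithm.
f_1 = -x^2 - 2xy - 12x + 9y + 84, LT = x^2.
f_2 = 4xy - 4x + 40, LT = xy.

S(f_1,f_2): lcm = x^2y. S = x^2 + 2xy^2 + 12xy - 10x - 9y^2 - 84y.
  reduce S modulo (f_1, f_2):
  remainder -10x - 9y^2 - 95y - 36 ≠ 0; add h_3 = -10x - 9y^2 - 95y - 36 to the basis.

S(f_2,h_3): lcm = xy. S = -x - 9/10y^3 - 19/2y^2 - 18/5y + 10.
  reduce S modulo (f_1, f_2, h_3):
  remainder -9/10y^3 - 43/5y^2 + 59/10y + 68/5 ≠ 0; add h_4 = -9/10y^3 - 43/5y^2 + 59/10y + 68/5 to the basis.

The other S-polynomials (S(f_1,h_3), S(f_1,h_4), S(f_2,h_4), S(h_3,h_4)) all reduce to 0 modulo the current basis, so we have a Gröbner basis.
Inter-reduce: drop elements whose leading term is divisible by another's, tail-reduce, and make monic.
Reduced Gröbner basis: {x + 9/10y^2 + 19/2y + 18/5, y^3 + 86/9y^2 - 59/9y - 136/9}.

Elimination: the polynomial y^3 + 86/9y^2 - 59/9y - 136/9 lies in the elimination ideal for y, so y ∈ {-1, -77/18 + 5*sqrt(433)/18, -5*sqrt(433)/18 - 77/18}. For each such y, the remaining basis elements (now univariate) give the rest of the solution.
  y = -1: the earlier basis element becomes x - 5 = 0, giving x = 5 — point (5, -1).
  y = -77/18 + 5*sqrt(433)/18: the earlier basis element becomes x + 19/2 + sqrt(433)/2 = 0, giving x = -sqrt(433)/2 - 19/2 — point (-sqrt(433)/2 - 19/2, -77/18 + 5*sqrt(433)/18).
  y = -5*sqrt(433)/18 - 77/18: the earlier basis element becomes x - sqrt(433)/2 + 19/2 = 0, giving x = -19/2 + sqrt(433)/2 — point (-19/2 + sqrt(433)/2, -5*sqrt(433)/18 - 77/18).

{(5, -1), (-sqrt(433)/2 - 19/2, -77/18 + 5*sqrt(433)/18), (-19/2 + sqrt(433)/2, -5*sqrt(433)/18 - 77/18)}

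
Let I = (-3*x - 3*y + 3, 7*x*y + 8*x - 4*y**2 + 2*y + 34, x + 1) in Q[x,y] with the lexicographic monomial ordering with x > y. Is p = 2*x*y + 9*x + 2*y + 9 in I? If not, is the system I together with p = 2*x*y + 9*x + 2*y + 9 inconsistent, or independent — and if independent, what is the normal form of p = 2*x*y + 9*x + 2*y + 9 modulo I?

First compute the reduced Gröbner basis of I by Buchberger's algorithm.
f_1 = -3*x - 3*y + 3, LT = x.
f_2 = 7*x*y + 8*x - 4*y**2 + 2*y + 34, LT = x*y.
f_3 = x + 1, LT = x.

S(f_1,f_2): lcm = x*y. S = -8/7*x + 11/7*y**2 - 9/7*y - 34/7.
  leading term x: subtract (8/21)·f_1 from -8/7*x + 11/7*y**2 - 9/7*y - 34/7 → 11/7*y**2 - 1/7*y - 6
  leading term y**2: no divisor's leading term divides it; move 11/7*y**2 to the remainder.
  leading term y: no divisor's leading term divides it; move -1/7*y to the remainder.
  leading term 1: no divisor's leading term divides it; move -6 to the remainder.
  remainder 11/7*y**2 - 1/7*y - 6 ≠ 0; add h_4 = 11/7*y**2 - 1/7*y - 6 to the basis.

S(f_1,f_3): lcm = x. S = y - 2.
  leading term y: no divisor's leading term divides it; move y to the remainder.
  leading term 1: no divisor's leading term divides it; move -2 to the remainder.
  remainder y - 2 ≠ 0; add h_5 = y - 2 to the basis.

The other S-polynomials (S(f_2,f_3), S(f_1,h_4), S(f_2,h_4), S(f_3,h_4), S(f_1,h_5), S(f_2,h_5), S(f_3,h_5), S(h_4,h_5)) all reduce to 0 modulo the current basis, so we have a Gröbner basis.
Inter-reduce: drop elements whose leading term is divisible by another's, tail-reduce, and make monic.
Reduced Gröbner basis: {x + 1, y - 2}.
Label its elements g_1 = x + 1, g_2 = y - 2.

Reduce p = 2*x*y + 9*x + 2*y + 9 modulo G:
  leading term x*y: subtract (2*y)·g_1 from 2*x*y + 9*x + 2*y + 9 → 9*x + 9
  leading term x: subtract (9)·g_1 from 9*x + 9 → 0
  normal form = 0.
Since the normal form is 0, p ∈ I.

The remainder on division by a Gröbner basis is unique — it is the normal form.

2*x*y + 9*x + 2*y + 9 lies in I (it reduces to 0).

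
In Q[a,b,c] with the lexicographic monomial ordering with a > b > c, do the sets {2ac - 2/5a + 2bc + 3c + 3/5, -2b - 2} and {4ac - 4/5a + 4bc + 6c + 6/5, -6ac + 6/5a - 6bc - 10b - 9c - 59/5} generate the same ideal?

Yes, the ideals are equal.

For a fixed monomial order, each ideal has a unique reduced Gröbner basis; comparing bases decides equality.
Buchberger on the first generating set:
f_1 = 2ac - 2/5a + 2bc + 3c + 3/5, LT = ac.
f_2 = -2b - 2, LT = b.

The S-polynomials (S(f_1,f_2)) all reduce to 0 modulo the current basis, so we have a Gröbner basis.
Inter-reduce: drop elements whose leading term is divisible by another's, tail-reduce, and make monic.
Reduced Gröbner basis: {ac - 1/5a + 1/2c + 3/10, b + 1}.

Buchberger on the second generating set:
h_1 = 4ac - 4/5a + 4bc + 6c + 6/5, LT = ac.
h_2 = -6ac + 6/5a - 6bc - 10b - 9c - 59/5, LT = ac.

S(h_1,h_2): lcm = ac. S = -5/3b - 5/3.
  leading term b: no divisor's leading term divides it; move -5/3b to the remainder.
  leading term 1: no divisor's leading term divides it; move -5/3 to the remainder.
  remainder -5/3b - 5/3 ≠ 0; add k_3 = -5/3b - 5/3 to the basis.

The other S-polynomials (S(h_1,k_3), S(h_2,k_3)) all reduce to 0 modulo the current basis, so we have a Gröbner basis.
Inter-reduce: drop elements whose leading term is divisible by another's, tail-reduce, and make monic.
Reduced Gröbner basis: {ac - 1/5a + 1/2c + 3/10, b + 1}.

Same reduced basis, so the two generating sets span the same ideal.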